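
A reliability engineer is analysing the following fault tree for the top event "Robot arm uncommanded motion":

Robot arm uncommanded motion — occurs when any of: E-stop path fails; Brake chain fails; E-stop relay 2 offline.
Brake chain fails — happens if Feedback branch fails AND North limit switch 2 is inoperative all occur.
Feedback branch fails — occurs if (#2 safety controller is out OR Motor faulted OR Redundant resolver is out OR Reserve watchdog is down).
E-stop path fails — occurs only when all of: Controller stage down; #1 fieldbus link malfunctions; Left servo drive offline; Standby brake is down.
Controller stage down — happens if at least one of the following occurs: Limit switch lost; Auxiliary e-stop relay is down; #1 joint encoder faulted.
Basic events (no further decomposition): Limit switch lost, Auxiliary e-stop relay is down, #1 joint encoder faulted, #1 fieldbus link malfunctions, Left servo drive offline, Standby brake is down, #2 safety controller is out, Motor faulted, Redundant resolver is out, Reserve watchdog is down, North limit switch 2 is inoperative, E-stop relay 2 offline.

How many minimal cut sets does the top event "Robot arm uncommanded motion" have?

Controller stage down [OR]: union of children's cut sets → 3 cut set(s).
E-stop path fails [AND]: one cut set from each child combined → 3 × 1 × 1 × 1 = 3 cut set(s).
Feedback branch fails [OR]: union of children's cut sets → 4 cut set(s).
Brake chain fails [AND]: one cut set from each child combined → 4 × 1 = 4 cut set(s).
Robot arm uncommanded motion [OR]: union of children's cut sets → 8 cut set(s).
Minimal cut sets: {#1 fieldbus link malfunctions, Left servo drive offline, Limit switch lost, Standby brake is down}; {#1 fieldbus link malfunctions, Auxiliary e-stop relay is down, Left servo drive offline, Standby brake is down}; {#1 fieldbus link malfunctions, #1 joint encoder faulted, Left servo drive offline, Standby brake is down}; {#2 safety controller is out, North limit switch 2 is inoperative}; {Motor faulted, North limit switch 2 is inoperative}; {North limit switch 2 is inoperative, Redundant resolver is out}; {North limit switch 2 is inoperative, Reserve watchdog is down}; {E-stop relay 2 offline}.

8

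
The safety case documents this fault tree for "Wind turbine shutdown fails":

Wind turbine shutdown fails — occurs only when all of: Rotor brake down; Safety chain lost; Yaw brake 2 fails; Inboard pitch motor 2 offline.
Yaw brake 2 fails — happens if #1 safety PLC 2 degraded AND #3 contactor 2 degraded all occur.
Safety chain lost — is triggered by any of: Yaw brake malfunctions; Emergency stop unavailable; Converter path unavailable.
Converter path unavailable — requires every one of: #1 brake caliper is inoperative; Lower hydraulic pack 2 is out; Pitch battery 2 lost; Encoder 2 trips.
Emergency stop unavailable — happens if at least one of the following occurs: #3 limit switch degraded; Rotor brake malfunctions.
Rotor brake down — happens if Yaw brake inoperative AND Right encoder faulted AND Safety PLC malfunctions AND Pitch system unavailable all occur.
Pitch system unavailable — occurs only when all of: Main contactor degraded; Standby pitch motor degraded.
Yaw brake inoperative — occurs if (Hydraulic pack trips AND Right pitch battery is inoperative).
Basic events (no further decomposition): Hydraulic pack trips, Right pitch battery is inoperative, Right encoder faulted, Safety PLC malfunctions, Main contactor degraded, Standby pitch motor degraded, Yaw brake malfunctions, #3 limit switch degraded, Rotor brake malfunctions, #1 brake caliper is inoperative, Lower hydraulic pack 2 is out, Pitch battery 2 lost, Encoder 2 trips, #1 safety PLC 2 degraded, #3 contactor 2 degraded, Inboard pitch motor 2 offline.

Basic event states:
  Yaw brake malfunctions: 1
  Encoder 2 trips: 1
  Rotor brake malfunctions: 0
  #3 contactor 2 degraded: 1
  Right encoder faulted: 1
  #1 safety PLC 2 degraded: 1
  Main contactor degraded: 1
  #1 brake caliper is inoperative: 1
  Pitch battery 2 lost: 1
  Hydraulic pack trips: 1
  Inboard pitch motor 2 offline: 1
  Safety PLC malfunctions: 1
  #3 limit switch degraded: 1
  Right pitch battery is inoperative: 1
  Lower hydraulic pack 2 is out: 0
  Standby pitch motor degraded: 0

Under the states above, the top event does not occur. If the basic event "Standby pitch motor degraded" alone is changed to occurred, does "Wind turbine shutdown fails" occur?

Counterfactual: set "Standby pitch motor degraded" to occurred.
Yaw brake inoperative [AND]: Hydraulic pack trips=occurs, Right pitch battery is inoperative=occurs → all inputs occur → occurs.
Pitch system unavailable [AND]: Main contactor degraded=occurs, Standby pitch motor degraded=occurs → all inputs occur → occurs.
Rotor brake down [AND]: Yaw brake inoperative=occurs, Right encoder faulted=occurs, Safety PLC malfunctions=occurs, Pitch system unavailable=occurs → all inputs occur → occurs.
Emergency stop unavailable [OR]: #3 limit switch degraded=occurs, Rotor brake malfunctions=not → at least one input occurs → occurs.
Converter path unavailable [AND]: #1 brake caliper is inoperative=occurs, Lower hydraulic pack 2 is out=not, Pitch battery 2 lost=occurs, Encoder 2 trips=occurs → not all inputs occur → does not occur.
Safety chain lost [OR]: Yaw brake malfunctions=occurs, Emergency stop unavailable=occurs, Converter path unavailable=not → at least one input occurs → occurs.
Yaw brake 2 fails [AND]: #1 safety PLC 2 degraded=occurs, #3 contactor 2 degraded=occurs → all inputs occur → occurs.
Wind turbine shutdown fails [AND]: Rotor brake down=occurs, Safety chain lost=occurs, Yaw brake 2 fails=occurs, Inboard pitch motor 2 offline=occurs → all inputs occur → occurs.

Yes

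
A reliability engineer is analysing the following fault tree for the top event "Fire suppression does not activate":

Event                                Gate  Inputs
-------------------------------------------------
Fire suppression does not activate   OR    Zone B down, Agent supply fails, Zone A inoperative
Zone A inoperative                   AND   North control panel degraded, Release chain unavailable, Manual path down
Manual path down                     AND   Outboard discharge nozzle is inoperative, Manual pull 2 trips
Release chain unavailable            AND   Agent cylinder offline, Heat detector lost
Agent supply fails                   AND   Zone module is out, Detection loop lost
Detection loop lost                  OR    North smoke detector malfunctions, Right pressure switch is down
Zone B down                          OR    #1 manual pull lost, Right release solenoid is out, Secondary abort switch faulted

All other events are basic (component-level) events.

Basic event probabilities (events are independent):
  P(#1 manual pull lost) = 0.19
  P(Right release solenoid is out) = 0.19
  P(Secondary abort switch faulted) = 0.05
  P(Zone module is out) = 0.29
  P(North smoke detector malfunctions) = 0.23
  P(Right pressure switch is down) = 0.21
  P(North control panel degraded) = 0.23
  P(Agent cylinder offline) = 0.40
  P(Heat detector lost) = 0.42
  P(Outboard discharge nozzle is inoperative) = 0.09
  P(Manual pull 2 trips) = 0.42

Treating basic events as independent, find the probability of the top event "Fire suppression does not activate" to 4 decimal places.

0.4483

P(Zone B down) [OR] = 1 − (1−0.19) × (1−0.19) × (1−0.05) = 0.376705
P(Detection loop lost) [OR] = 1 − (1−0.23) × (1−0.21) = 0.391700
P(Agent supply fails) [AND] = 0.29 × 0.391700 = 0.113593
P(Release chain unavailable) [AND] = 0.40 × 0.42 = 0.168000
P(Manual path down) [AND] = 0.09 × 0.42 = 0.037800
P(Zone A inoperative) [AND] = 0.23 × 0.168000 × 0.037800 = 0.001461
P(Fire suppression does not activate) [OR] = 1 − (1−0.376705) × (1−0.113593) × (1−0.001461) = 0.448314
Rounded to 4 decimal places: P(Fire suppression does not activate) ≈ 0.4483.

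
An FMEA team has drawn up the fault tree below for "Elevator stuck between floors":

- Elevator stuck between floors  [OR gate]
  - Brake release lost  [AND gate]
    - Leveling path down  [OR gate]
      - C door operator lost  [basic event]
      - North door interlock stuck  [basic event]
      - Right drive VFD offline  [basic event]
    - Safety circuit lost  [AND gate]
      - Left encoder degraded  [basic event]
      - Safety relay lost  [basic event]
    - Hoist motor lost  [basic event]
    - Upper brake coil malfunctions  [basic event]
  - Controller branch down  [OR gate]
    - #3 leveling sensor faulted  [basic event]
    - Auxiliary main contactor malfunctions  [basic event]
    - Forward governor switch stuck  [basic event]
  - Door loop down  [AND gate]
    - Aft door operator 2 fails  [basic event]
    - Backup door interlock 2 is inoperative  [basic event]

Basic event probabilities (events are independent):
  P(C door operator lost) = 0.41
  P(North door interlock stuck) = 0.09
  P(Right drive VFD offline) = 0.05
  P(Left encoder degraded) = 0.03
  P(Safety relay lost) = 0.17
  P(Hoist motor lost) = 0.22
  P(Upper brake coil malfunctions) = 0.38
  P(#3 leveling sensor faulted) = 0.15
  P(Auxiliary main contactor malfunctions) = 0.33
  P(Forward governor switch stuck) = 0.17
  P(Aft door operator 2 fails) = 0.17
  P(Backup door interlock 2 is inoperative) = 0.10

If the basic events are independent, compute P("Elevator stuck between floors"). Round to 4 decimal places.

0.5354

P(Leveling path down) [OR] = 1 − (1−0.41) × (1−0.09) × (1−0.05) = 0.489945
P(Safety circuit lost) [AND] = 0.03 × 0.17 = 0.005100
P(Brake release lost) [AND] = 0.489945 × 0.005100 × 0.22 × 0.38 = 0.000209
P(Controller branch down) [OR] = 1 − (1−0.15) × (1−0.33) × (1−0.17) = 0.527315
P(Door loop down) [AND] = 0.17 × 0.10 = 0.017000
P(Elevator stuck between floors) [OR] = 1 − (1−0.000209) × (1−0.527315) × (1−0.017000) = 0.535448
Rounded to 4 decimal places: P(Elevator stuck between floors) ≈ 0.5354.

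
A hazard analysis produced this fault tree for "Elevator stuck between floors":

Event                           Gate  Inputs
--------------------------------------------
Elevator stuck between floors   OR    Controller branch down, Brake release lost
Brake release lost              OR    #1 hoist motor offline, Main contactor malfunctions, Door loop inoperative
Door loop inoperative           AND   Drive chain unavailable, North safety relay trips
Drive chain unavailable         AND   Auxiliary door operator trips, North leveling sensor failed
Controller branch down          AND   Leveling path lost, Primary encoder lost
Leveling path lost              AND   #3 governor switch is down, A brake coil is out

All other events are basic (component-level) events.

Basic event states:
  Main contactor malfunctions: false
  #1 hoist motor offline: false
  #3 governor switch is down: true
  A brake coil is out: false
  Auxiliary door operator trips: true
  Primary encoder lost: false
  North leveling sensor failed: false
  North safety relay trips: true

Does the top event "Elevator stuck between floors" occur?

No

Leveling path lost [AND]: #3 governor switch is down=occurs, A brake coil is out=not → not all inputs occur → does not occur.
Controller branch down [AND]: Leveling path lost=not, Primary encoder lost=not → not all inputs occur → does not occur.
Drive chain unavailable [AND]: Auxiliary door operator trips=occurs, North leveling sensor failed=not → not all inputs occur → does not occur.
Door loop inoperative [AND]: Drive chain unavailable=not, North safety relay trips=occurs → not all inputs occur → does not occur.
Brake release lost [OR]: #1 hoist motor offline=not, Main contactor malfunctions=not, Door loop inoperative=not → no input occurs → does not occur.
Elevator stuck between floors [OR]: Controller branch down=not, Brake release lost=not → no input occurs → does not occur.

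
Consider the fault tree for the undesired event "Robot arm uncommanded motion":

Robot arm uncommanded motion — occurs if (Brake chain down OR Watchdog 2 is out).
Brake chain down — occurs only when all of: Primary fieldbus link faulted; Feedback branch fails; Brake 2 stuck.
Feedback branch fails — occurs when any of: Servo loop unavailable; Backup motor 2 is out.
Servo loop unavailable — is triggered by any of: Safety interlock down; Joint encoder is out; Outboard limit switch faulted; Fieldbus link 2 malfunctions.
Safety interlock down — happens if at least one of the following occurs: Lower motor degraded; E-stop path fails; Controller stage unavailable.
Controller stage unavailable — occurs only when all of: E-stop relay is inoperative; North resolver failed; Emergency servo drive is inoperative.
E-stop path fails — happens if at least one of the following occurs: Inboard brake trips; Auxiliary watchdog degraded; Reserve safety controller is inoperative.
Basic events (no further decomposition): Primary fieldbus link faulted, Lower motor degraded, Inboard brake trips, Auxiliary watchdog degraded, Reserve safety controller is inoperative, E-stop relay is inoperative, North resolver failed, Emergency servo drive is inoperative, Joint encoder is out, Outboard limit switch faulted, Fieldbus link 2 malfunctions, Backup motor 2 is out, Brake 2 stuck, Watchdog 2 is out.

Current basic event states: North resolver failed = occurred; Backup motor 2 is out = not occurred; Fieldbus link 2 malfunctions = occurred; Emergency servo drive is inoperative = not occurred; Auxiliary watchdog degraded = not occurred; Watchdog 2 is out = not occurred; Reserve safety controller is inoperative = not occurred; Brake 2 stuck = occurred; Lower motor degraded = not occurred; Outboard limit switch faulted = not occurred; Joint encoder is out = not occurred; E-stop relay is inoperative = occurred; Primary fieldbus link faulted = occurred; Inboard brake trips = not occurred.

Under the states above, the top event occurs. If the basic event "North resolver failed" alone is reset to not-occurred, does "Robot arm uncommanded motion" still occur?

Yes

Counterfactual: set "North resolver failed" to not occurred.
E-stop path fails [OR]: Inboard brake trips=not, Auxiliary watchdog degraded=not, Reserve safety controller is inoperative=not → no input occurs → does not occur.
Controller stage unavailable [AND]: E-stop relay is inoperative=occurs, North resolver failed=not, Emergency servo drive is inoperative=not → not all inputs occur → does not occur.
Safety interlock down [OR]: Lower motor degraded=not, E-stop path fails=not, Controller stage unavailable=not → no input occurs → does not occur.
Servo loop unavailable [OR]: Safety interlock down=not, Joint encoder is out=not, Outboard limit switch faulted=not, Fieldbus link 2 malfunctions=occurs → at least one input occurs → occurs.
Feedback branch fails [OR]: Servo loop unavailable=occurs, Backup motor 2 is out=not → at least one input occurs → occurs.
Brake chain down [AND]: Primary fieldbus link faulted=occurs, Feedback branch fails=occurs, Brake 2 stuck=occurs → all inputs occur → occurs.
Robot arm uncommanded motion [OR]: Brake chain down=occurs, Watchdog 2 is out=not → at least one input occurs → occurs.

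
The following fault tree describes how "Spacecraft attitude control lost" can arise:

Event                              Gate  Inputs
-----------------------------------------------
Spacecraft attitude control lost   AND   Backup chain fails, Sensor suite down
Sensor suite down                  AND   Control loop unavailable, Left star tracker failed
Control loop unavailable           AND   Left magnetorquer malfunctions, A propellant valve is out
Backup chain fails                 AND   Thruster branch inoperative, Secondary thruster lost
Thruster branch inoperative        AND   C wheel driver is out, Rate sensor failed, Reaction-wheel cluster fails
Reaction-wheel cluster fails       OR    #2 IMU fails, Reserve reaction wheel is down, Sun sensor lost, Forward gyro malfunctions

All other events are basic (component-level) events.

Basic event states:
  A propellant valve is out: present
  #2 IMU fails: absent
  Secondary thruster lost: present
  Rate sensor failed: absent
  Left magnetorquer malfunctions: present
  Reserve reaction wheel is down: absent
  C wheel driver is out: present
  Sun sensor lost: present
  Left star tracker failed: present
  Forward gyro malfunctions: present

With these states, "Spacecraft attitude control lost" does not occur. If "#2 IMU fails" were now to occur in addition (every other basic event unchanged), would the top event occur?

Counterfactual: set "#2 IMU fails" to occurred.
Reaction-wheel cluster fails [OR]: #2 IMU fails=occurs, Reserve reaction wheel is down=not, Sun sensor lost=occurs, Forward gyro malfunctions=occurs → at least one input occurs → occurs.
Thruster branch inoperative [AND]: C wheel driver is out=occurs, Rate sensor failed=not, Reaction-wheel cluster fails=occurs → not all inputs occur → does not occur.
Backup chain fails [AND]: Thruster branch inoperative=not, Secondary thruster lost=occurs → not all inputs occur → does not occur.
Control loop unavailable [AND]: Left magnetorquer malfunctions=occurs, A propellant valve is out=occurs → all inputs occur → occurs.
Sensor suite down [AND]: Control loop unavailable=occurs, Left star tracker failed=occurs → all inputs occur → occurs.
Spacecraft attitude control lost [AND]: Backup chain fails=not, Sensor suite down=occurs → not all inputs occur → does not occur.

No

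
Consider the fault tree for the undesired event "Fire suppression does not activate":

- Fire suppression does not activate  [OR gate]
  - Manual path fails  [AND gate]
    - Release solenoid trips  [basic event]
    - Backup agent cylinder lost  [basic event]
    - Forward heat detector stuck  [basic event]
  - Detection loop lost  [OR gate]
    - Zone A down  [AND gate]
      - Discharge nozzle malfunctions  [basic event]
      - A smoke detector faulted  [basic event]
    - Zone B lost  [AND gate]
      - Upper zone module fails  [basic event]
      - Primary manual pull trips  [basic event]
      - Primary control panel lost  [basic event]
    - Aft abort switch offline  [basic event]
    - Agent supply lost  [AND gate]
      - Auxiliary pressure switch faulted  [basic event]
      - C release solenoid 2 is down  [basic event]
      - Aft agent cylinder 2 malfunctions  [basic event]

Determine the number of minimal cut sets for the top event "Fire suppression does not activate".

5

Manual path fails [AND]: one cut set from each child combined → 1 × 1 × 1 = 1 cut set(s).
Zone A down [AND]: one cut set from each child combined → 1 × 1 = 1 cut set(s).
Zone B lost [AND]: one cut set from each child combined → 1 × 1 × 1 = 1 cut set(s).
Agent supply lost [AND]: one cut set from each child combined → 1 × 1 × 1 = 1 cut set(s).
Detection loop lost [OR]: union of children's cut sets → 4 cut set(s).
Fire suppression does not activate [OR]: union of children's cut sets → 5 cut set(s).
Minimal cut sets: {Backup agent cylinder lost, Forward heat detector stuck, Release solenoid trips}; {A smoke detector faulted, Discharge nozzle malfunctions}; {Primary control panel lost, Primary manual pull trips, Upper zone module fails}; {Aft abort switch offline}; {Aft agent cylinder 2 malfunctions, Auxiliary pressure switch faulted, C release solenoid 2 is down}.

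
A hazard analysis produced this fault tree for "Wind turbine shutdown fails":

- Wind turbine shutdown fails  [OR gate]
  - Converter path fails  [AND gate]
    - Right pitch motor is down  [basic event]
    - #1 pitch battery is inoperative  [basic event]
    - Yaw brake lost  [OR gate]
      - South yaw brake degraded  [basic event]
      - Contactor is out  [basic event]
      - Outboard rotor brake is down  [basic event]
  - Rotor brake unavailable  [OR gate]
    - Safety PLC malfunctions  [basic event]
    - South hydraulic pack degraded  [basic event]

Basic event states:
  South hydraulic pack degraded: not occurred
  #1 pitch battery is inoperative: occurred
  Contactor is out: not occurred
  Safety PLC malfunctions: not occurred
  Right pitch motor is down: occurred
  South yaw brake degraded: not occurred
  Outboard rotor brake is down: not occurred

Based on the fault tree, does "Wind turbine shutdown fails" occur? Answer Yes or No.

Yaw brake lost [OR]: South yaw brake degraded=not, Contactor is out=not, Outboard rotor brake is down=not → no input occurs → does not occur.
Converter path fails [AND]: Right pitch motor is down=occurs, #1 pitch battery is inoperative=occurs, Yaw brake lost=not → not all inputs occur → does not occur.
Rotor brake unavailable [OR]: Safety PLC malfunctions=not, South hydraulic pack degraded=not → no input occurs → does not occur.
Wind turbine shutdown fails [OR]: Converter path fails=not, Rotor brake unavailable=not → no input occurs → does not occur.

No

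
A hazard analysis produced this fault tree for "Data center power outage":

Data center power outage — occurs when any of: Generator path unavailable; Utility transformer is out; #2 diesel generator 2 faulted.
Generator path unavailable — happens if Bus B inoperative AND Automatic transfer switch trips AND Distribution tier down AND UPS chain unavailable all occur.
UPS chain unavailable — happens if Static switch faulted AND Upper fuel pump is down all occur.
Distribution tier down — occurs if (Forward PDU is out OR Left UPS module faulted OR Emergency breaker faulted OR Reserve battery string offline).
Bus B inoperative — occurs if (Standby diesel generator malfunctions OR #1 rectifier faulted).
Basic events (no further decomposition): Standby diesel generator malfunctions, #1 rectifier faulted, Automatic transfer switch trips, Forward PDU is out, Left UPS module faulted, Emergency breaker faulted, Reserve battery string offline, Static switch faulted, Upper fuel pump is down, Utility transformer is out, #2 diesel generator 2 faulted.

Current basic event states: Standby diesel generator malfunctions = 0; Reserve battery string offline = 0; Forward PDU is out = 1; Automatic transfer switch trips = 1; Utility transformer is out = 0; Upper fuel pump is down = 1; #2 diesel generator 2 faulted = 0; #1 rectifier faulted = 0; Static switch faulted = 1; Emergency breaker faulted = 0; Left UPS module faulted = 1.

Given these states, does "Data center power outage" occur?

No

Bus B inoperative [OR]: Standby diesel generator malfunctions=not, #1 rectifier faulted=not → no input occurs → does not occur.
Distribution tier down [OR]: Forward PDU is out=occurs, Left UPS module faulted=occurs, Emergency breaker faulted=not, Reserve battery string offline=not → at least one input occurs → occurs.
UPS chain unavailable [AND]: Static switch faulted=occurs, Upper fuel pump is down=occurs → all inputs occur → occurs.
Generator path unavailable [AND]: Bus B inoperative=not, Automatic transfer switch trips=occurs, Distribution tier down=occurs, UPS chain unavailable=occurs → not all inputs occur → does not occur.
Data center power outage [OR]: Generator path unavailable=not, Utility transformer is out=not, #2 diesel generator 2 faulted=not → no input occurs → does not occur.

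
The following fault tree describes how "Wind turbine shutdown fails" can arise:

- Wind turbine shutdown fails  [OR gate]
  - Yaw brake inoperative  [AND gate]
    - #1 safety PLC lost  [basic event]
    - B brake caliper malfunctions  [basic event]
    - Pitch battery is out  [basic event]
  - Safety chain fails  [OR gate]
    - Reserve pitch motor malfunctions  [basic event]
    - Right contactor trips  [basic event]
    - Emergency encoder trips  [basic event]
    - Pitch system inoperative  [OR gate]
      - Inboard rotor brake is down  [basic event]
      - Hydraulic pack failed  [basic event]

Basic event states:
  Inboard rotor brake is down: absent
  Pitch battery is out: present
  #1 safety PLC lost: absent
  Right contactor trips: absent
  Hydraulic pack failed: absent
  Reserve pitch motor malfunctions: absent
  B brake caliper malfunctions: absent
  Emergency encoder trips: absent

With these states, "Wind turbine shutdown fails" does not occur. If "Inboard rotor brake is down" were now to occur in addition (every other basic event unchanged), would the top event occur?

Counterfactual: set "Inboard rotor brake is down" to occurred.
Yaw brake inoperative [AND]: #1 safety PLC lost=not, B brake caliper malfunctions=not, Pitch battery is out=occurs → not all inputs occur → does not occur.
Pitch system inoperative [OR]: Inboard rotor brake is down=occurs, Hydraulic pack failed=not → at least one input occurs → occurs.
Safety chain fails [OR]: Reserve pitch motor malfunctions=not, Right contactor trips=not, Emergency encoder trips=not, Pitch system inoperative=occurs → at least one input occurs → occurs.
Wind turbine shutdown fails [OR]: Yaw brake inoperative=not, Safety chain fails=occurs → at least one input occurs → occurs.

Yes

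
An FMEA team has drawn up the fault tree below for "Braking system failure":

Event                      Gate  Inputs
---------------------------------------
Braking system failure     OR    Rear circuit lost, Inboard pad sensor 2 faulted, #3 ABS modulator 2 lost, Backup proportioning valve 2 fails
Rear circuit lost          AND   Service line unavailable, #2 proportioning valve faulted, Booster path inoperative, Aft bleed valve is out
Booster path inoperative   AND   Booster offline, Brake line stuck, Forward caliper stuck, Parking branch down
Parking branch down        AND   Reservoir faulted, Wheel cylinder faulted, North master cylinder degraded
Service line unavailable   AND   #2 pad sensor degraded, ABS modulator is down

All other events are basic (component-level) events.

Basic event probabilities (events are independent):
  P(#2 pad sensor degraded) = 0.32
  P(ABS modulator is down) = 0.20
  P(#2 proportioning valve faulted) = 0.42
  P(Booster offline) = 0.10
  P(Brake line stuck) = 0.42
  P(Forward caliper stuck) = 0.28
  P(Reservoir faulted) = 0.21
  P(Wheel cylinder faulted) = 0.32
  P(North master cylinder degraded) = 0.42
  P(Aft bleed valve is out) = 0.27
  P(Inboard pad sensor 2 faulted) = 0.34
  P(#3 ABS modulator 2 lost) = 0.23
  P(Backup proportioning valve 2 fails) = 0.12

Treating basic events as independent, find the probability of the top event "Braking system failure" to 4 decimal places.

0.5528

P(Service line unavailable) [AND] = 0.32 × 0.20 = 0.064000
P(Parking branch down) [AND] = 0.21 × 0.32 × 0.42 = 0.028224
P(Booster path inoperative) [AND] = 0.10 × 0.42 × 0.28 × 0.028224 = 0.000332
P(Rear circuit lost) [AND] = 0.064000 × 0.42 × 0.000332 × 0.27 = 0.000002
P(Braking system failure) [OR] = 1 − (1−0.000002) × (1−0.34) × (1−0.23) × (1−0.12) = 0.552785
Rounded to 4 decimal places: P(Braking system failure) ≈ 0.5528.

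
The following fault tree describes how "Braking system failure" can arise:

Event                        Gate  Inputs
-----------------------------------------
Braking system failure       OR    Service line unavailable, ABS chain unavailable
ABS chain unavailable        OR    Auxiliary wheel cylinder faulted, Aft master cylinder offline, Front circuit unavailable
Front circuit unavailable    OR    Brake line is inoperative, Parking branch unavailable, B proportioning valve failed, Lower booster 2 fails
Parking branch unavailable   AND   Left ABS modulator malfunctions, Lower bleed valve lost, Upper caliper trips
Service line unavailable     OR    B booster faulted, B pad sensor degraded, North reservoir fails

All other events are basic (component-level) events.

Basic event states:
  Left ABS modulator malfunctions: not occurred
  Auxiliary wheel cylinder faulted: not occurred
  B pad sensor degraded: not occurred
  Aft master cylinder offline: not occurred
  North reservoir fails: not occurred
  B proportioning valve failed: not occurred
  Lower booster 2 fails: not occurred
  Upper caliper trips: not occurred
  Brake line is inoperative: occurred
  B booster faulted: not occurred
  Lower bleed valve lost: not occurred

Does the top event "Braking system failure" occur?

Service line unavailable [OR]: B booster faulted=not, B pad sensor degraded=not, North reservoir fails=not → no input occurs → does not occur.
Parking branch unavailable [AND]: Left ABS modulator malfunctions=not, Lower bleed valve lost=not, Upper caliper trips=not → not all inputs occur → does not occur.
Front circuit unavailable [OR]: Brake line is inoperative=occurs, Parking branch unavailable=not, B proportioning valve failed=not, Lower booster 2 fails=not → at least one input occurs → occurs.
ABS chain unavailable [OR]: Auxiliary wheel cylinder faulted=not, Aft master cylinder offline=not, Front circuit unavailable=occurs → at least one input occurs → occurs.
Braking system failure [OR]: Service line unavailable=not, ABS chain unavailable=occurs → at least one input occurs → occurs.

Yes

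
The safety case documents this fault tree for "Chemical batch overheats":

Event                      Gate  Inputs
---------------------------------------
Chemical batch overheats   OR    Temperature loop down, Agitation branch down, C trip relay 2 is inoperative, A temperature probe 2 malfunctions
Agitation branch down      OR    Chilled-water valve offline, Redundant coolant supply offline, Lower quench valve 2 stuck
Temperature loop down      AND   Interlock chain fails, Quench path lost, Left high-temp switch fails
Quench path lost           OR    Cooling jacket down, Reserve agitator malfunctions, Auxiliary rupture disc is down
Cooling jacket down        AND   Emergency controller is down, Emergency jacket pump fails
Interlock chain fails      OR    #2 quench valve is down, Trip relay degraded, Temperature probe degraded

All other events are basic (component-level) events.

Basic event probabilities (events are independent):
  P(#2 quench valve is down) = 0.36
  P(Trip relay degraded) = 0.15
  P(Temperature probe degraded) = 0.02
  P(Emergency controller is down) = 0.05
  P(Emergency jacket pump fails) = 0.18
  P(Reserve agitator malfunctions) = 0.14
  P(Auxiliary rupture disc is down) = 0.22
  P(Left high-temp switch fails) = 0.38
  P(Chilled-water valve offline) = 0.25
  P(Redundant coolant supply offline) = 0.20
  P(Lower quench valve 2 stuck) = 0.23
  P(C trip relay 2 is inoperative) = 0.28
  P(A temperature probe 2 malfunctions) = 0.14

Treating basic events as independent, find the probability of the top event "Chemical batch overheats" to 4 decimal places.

P(Interlock chain fails) [OR] = 1 − (1−0.36) × (1−0.15) × (1−0.02) = 0.466880
P(Cooling jacket down) [AND] = 0.05 × 0.18 = 0.009000
P(Quench path lost) [OR] = 1 − (1−0.009000) × (1−0.14) × (1−0.22) = 0.335237
P(Temperature loop down) [AND] = 0.466880 × 0.335237 × 0.38 = 0.059476
P(Agitation branch down) [OR] = 1 − (1−0.25) × (1−0.20) × (1−0.23) = 0.538000
P(Chemical batch overheats) [OR] = 1 − (1−0.059476) × (1−0.538000) × (1−0.28) × (1−0.14) = 0.730944
Rounded to 4 decimal places: P(Chemical batch overheats) ≈ 0.7309.

0.7309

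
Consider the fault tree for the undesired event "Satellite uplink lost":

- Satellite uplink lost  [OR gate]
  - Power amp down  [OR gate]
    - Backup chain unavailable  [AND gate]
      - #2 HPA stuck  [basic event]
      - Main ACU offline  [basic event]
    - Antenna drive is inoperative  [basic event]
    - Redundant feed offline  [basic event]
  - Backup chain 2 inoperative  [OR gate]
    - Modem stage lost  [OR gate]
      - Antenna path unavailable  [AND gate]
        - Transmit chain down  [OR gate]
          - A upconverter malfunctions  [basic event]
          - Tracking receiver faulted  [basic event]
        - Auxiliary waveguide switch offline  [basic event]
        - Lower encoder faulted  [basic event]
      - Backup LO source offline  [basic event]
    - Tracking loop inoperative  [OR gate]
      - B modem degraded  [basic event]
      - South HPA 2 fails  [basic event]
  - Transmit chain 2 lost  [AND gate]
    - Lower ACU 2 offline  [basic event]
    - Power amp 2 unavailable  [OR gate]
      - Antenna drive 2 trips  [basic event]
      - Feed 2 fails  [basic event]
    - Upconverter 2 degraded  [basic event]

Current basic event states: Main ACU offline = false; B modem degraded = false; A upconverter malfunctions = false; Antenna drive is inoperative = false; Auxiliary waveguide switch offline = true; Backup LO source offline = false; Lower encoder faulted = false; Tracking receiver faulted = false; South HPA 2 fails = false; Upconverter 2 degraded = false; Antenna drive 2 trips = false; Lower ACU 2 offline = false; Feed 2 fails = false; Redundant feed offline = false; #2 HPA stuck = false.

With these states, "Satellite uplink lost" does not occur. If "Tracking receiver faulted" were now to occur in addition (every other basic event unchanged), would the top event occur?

Counterfactual: set "Tracking receiver faulted" to occurred.
Backup chain unavailable [AND]: #2 HPA stuck=not, Main ACU offline=not → not all inputs occur → does not occur.
Power amp down [OR]: Backup chain unavailable=not, Antenna drive is inoperative=not, Redundant feed offline=not → no input occurs → does not occur.
Transmit chain down [OR]: A upconverter malfunctions=not, Tracking receiver faulted=occurs → at least one input occurs → occurs.
Antenna path unavailable [AND]: Transmit chain down=occurs, Auxiliary waveguide switch offline=occurs, Lower encoder faulted=not → not all inputs occur → does not occur.
Modem stage lost [OR]: Antenna path unavailable=not, Backup LO source offline=not → no input occurs → does not occur.
Tracking loop inoperative [OR]: B modem degraded=not, South HPA 2 fails=not → no input occurs → does not occur.
Backup chain 2 inoperative [OR]: Modem stage lost=not, Tracking loop inoperative=not → no input occurs → does not occur.
Power amp 2 unavailable [OR]: Antenna drive 2 trips=not, Feed 2 fails=not → no input occurs → does not occur.
Transmit chain 2 lost [AND]: Lower ACU 2 offline=not, Power amp 2 unavailable=not, Upconverter 2 degraded=not → not all inputs occur → does not occur.
Satellite uplink lost [OR]: Power amp down=not, Backup chain 2 inoperative=not, Transmit chain 2 lost=not → no input occurs → does not occur.

No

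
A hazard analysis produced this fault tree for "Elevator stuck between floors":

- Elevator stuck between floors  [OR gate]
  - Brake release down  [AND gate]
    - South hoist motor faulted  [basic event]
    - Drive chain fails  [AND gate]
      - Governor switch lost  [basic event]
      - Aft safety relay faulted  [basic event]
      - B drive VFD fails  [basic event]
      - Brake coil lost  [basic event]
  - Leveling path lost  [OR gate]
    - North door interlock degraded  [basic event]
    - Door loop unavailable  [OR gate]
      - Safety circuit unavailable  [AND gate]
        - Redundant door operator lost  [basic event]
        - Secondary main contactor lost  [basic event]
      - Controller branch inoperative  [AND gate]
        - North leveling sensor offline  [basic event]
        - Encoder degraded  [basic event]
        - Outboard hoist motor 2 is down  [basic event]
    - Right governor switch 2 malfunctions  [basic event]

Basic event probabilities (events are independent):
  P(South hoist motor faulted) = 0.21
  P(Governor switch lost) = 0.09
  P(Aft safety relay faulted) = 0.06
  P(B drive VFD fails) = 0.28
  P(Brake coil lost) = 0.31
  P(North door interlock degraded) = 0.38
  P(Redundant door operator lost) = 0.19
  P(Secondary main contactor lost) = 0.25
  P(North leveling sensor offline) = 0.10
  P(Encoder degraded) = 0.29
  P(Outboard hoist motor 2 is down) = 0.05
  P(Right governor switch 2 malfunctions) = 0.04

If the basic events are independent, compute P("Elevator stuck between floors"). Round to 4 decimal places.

P(Drive chain fails) [AND] = 0.09 × 0.06 × 0.28 × 0.31 = 0.000469
P(Brake release down) [AND] = 0.21 × 0.000469 = 0.000098
P(Safety circuit unavailable) [AND] = 0.19 × 0.25 = 0.047500
P(Controller branch inoperative) [AND] = 0.10 × 0.29 × 0.05 = 0.001450
P(Door loop unavailable) [OR] = 1 − (1−0.047500) × (1−0.001450) = 0.048881
P(Leveling path lost) [OR] = 1 − (1−0.38) × (1−0.048881) × (1−0.04) = 0.433894
P(Elevator stuck between floors) [OR] = 1 − (1−0.000098) × (1−0.433894) = 0.433949
Rounded to 4 decimal places: P(Elevator stuck between floors) ≈ 0.4339.

0.4339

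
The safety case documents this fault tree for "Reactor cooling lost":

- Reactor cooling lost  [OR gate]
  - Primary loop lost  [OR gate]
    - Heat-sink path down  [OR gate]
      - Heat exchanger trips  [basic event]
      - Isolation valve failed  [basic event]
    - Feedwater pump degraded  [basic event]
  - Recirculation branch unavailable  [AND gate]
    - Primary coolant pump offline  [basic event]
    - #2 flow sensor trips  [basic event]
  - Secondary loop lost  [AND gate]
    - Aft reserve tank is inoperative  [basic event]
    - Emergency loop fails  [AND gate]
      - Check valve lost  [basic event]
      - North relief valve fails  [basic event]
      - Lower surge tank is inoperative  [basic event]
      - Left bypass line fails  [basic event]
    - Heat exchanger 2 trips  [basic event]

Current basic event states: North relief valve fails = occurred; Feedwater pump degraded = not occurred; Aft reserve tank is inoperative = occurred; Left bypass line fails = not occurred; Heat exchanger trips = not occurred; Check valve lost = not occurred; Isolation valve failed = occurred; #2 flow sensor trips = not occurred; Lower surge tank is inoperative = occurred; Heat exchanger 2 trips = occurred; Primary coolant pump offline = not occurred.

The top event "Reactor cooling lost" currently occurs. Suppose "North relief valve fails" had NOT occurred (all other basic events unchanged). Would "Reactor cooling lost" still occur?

Yes

Counterfactual: set "North relief valve fails" to not occurred.
Heat-sink path down [OR]: Heat exchanger trips=not, Isolation valve failed=occurs → at least one input occurs → occurs.
Primary loop lost [OR]: Heat-sink path down=occurs, Feedwater pump degraded=not → at least one input occurs → occurs.
Recirculation branch unavailable [AND]: Primary coolant pump offline=not, #2 flow sensor trips=not → not all inputs occur → does not occur.
Emergency loop fails [AND]: Check valve lost=not, North relief valve fails=not, Lower surge tank is inoperative=occurs, Left bypass line fails=not → not all inputs occur → does not occur.
Secondary loop lost [AND]: Aft reserve tank is inoperative=occurs, Emergency loop fails=not, Heat exchanger 2 trips=occurs → not all inputs occur → does not occur.
Reactor cooling lost [OR]: Primary loop lost=occurs, Recirculation branch unavailable=not, Secondary loop lost=not → at least one input occurs → occurs.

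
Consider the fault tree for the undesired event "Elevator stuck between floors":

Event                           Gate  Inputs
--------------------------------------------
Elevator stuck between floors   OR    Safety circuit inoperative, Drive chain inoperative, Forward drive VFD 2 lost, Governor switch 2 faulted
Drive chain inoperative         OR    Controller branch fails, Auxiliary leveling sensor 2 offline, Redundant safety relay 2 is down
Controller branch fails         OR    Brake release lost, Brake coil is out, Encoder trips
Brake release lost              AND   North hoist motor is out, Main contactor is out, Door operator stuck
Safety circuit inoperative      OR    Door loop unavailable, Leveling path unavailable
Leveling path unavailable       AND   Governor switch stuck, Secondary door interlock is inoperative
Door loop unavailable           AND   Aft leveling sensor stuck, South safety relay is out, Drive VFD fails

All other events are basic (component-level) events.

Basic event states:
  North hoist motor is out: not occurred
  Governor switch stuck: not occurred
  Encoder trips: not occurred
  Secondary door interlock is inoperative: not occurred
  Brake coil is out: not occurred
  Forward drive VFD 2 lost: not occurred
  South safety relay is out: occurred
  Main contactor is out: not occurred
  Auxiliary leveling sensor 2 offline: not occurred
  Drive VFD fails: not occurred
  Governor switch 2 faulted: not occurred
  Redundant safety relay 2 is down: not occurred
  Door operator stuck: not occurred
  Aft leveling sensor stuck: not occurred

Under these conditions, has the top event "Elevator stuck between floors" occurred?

Door loop unavailable [AND]: Aft leveling sensor stuck=not, South safety relay is out=occurs, Drive VFD fails=not → not all inputs occur → does not occur.
Leveling path unavailable [AND]: Governor switch stuck=not, Secondary door interlock is inoperative=not → not all inputs occur → does not occur.
Safety circuit inoperative [OR]: Door loop unavailable=not, Leveling path unavailable=not → no input occurs → does not occur.
Brake release lost [AND]: North hoist motor is out=not, Main contactor is out=not, Door operator stuck=not → not all inputs occur → does not occur.
Controller branch fails [OR]: Brake release lost=not, Brake coil is out=not, Encoder trips=not → no input occurs → does not occur.
Drive chain inoperative [OR]: Controller branch fails=not, Auxiliary leveling sensor 2 offline=not, Redundant safety relay 2 is down=not → no input occurs → does not occur.
Elevator stuck between floors [OR]: Safety circuit inoperative=not, Drive chain inoperative=not, Forward drive VFD 2 lost=not, Governor switch 2 faulted=not → no input occurs → does not occur.

No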